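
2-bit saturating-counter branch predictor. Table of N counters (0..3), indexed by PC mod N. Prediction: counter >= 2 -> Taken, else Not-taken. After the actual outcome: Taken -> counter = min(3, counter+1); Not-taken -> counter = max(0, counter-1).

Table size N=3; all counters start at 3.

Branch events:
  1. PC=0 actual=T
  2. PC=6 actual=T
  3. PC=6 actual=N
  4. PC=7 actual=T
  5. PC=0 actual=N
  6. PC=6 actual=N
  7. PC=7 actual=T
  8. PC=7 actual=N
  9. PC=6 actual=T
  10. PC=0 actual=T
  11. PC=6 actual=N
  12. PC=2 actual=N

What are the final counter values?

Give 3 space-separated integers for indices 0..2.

Answer: 1 2 2

Derivation:
Ev 1: PC=0 idx=0 pred=T actual=T -> ctr[0]=3
Ev 2: PC=6 idx=0 pred=T actual=T -> ctr[0]=3
Ev 3: PC=6 idx=0 pred=T actual=N -> ctr[0]=2
Ev 4: PC=7 idx=1 pred=T actual=T -> ctr[1]=3
Ev 5: PC=0 idx=0 pred=T actual=N -> ctr[0]=1
Ev 6: PC=6 idx=0 pred=N actual=N -> ctr[0]=0
Ev 7: PC=7 idx=1 pred=T actual=T -> ctr[1]=3
Ev 8: PC=7 idx=1 pred=T actual=N -> ctr[1]=2
Ev 9: PC=6 idx=0 pred=N actual=T -> ctr[0]=1
Ev 10: PC=0 idx=0 pred=N actual=T -> ctr[0]=2
Ev 11: PC=6 idx=0 pred=T actual=N -> ctr[0]=1
Ev 12: PC=2 idx=2 pred=T actual=N -> ctr[2]=2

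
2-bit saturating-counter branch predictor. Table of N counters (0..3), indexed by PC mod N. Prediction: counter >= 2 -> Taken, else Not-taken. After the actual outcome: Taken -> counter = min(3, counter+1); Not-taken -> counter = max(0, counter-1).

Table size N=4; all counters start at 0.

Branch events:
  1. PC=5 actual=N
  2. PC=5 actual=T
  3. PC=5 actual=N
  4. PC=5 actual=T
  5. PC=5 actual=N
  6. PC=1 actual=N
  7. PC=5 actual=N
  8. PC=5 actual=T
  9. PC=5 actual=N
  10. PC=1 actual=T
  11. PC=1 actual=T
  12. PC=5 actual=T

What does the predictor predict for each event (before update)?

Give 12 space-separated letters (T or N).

Answer: N N N N N N N N N N N T

Derivation:
Ev 1: PC=5 idx=1 pred=N actual=N -> ctr[1]=0
Ev 2: PC=5 idx=1 pred=N actual=T -> ctr[1]=1
Ev 3: PC=5 idx=1 pred=N actual=N -> ctr[1]=0
Ev 4: PC=5 idx=1 pred=N actual=T -> ctr[1]=1
Ev 5: PC=5 idx=1 pred=N actual=N -> ctr[1]=0
Ev 6: PC=1 idx=1 pred=N actual=N -> ctr[1]=0
Ev 7: PC=5 idx=1 pred=N actual=N -> ctr[1]=0
Ev 8: PC=5 idx=1 pred=N actual=T -> ctr[1]=1
Ev 9: PC=5 idx=1 pred=N actual=N -> ctr[1]=0
Ev 10: PC=1 idx=1 pred=N actual=T -> ctr[1]=1
Ev 11: PC=1 idx=1 pred=N actual=T -> ctr[1]=2
Ev 12: PC=5 idx=1 pred=T actual=T -> ctr[1]=3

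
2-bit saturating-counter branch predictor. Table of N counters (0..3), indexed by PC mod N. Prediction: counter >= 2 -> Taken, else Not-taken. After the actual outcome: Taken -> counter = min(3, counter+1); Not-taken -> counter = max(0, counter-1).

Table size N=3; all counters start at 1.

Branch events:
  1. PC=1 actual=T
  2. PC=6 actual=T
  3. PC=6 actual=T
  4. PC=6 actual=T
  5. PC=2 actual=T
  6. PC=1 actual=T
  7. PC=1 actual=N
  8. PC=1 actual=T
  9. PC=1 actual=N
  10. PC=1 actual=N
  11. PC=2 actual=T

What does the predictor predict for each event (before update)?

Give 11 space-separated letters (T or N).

Ev 1: PC=1 idx=1 pred=N actual=T -> ctr[1]=2
Ev 2: PC=6 idx=0 pred=N actual=T -> ctr[0]=2
Ev 3: PC=6 idx=0 pred=T actual=T -> ctr[0]=3
Ev 4: PC=6 idx=0 pred=T actual=T -> ctr[0]=3
Ev 5: PC=2 idx=2 pred=N actual=T -> ctr[2]=2
Ev 6: PC=1 idx=1 pred=T actual=T -> ctr[1]=3
Ev 7: PC=1 idx=1 pred=T actual=N -> ctr[1]=2
Ev 8: PC=1 idx=1 pred=T actual=T -> ctr[1]=3
Ev 9: PC=1 idx=1 pred=T actual=N -> ctr[1]=2
Ev 10: PC=1 idx=1 pred=T actual=N -> ctr[1]=1
Ev 11: PC=2 idx=2 pred=T actual=T -> ctr[2]=3

Answer: N N T T N T T T T T T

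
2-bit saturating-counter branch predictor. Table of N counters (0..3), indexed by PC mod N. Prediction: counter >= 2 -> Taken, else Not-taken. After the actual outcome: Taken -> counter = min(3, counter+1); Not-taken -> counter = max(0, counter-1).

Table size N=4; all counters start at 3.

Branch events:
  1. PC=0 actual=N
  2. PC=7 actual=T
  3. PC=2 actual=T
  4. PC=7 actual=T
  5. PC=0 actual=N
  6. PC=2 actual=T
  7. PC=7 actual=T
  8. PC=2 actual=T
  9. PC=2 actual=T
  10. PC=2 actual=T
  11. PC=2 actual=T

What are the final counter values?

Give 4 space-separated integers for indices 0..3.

Answer: 1 3 3 3

Derivation:
Ev 1: PC=0 idx=0 pred=T actual=N -> ctr[0]=2
Ev 2: PC=7 idx=3 pred=T actual=T -> ctr[3]=3
Ev 3: PC=2 idx=2 pred=T actual=T -> ctr[2]=3
Ev 4: PC=7 idx=3 pred=T actual=T -> ctr[3]=3
Ev 5: PC=0 idx=0 pred=T actual=N -> ctr[0]=1
Ev 6: PC=2 idx=2 pred=T actual=T -> ctr[2]=3
Ev 7: PC=7 idx=3 pred=T actual=T -> ctr[3]=3
Ev 8: PC=2 idx=2 pred=T actual=T -> ctr[2]=3
Ev 9: PC=2 idx=2 pred=T actual=T -> ctr[2]=3
Ev 10: PC=2 idx=2 pred=T actual=T -> ctr[2]=3
Ev 11: PC=2 idx=2 pred=T actual=T -> ctr[2]=3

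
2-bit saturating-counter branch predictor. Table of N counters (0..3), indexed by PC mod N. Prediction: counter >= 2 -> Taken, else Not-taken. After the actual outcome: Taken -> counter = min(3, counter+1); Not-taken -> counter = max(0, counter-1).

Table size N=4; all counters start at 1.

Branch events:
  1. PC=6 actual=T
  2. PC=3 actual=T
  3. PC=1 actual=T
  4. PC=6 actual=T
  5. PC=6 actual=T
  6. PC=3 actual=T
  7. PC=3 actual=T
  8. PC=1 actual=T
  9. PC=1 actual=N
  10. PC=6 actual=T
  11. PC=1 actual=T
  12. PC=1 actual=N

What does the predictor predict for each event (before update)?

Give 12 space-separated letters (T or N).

Ev 1: PC=6 idx=2 pred=N actual=T -> ctr[2]=2
Ev 2: PC=3 idx=3 pred=N actual=T -> ctr[3]=2
Ev 3: PC=1 idx=1 pred=N actual=T -> ctr[1]=2
Ev 4: PC=6 idx=2 pred=T actual=T -> ctr[2]=3
Ev 5: PC=6 idx=2 pred=T actual=T -> ctr[2]=3
Ev 6: PC=3 idx=3 pred=T actual=T -> ctr[3]=3
Ev 7: PC=3 idx=3 pred=T actual=T -> ctr[3]=3
Ev 8: PC=1 idx=1 pred=T actual=T -> ctr[1]=3
Ev 9: PC=1 idx=1 pred=T actual=N -> ctr[1]=2
Ev 10: PC=6 idx=2 pred=T actual=T -> ctr[2]=3
Ev 11: PC=1 idx=1 pred=T actual=T -> ctr[1]=3
Ev 12: PC=1 idx=1 pred=T actual=N -> ctr[1]=2

Answer: N N N T T T T T T T T T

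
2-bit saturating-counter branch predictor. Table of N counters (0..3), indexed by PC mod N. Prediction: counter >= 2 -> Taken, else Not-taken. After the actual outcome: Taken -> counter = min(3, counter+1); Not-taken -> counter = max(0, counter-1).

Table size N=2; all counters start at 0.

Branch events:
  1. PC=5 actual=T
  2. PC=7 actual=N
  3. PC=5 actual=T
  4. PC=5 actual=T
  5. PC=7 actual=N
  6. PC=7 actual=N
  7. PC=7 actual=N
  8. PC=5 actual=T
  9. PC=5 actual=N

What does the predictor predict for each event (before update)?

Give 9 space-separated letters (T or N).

Answer: N N N N T N N N N

Derivation:
Ev 1: PC=5 idx=1 pred=N actual=T -> ctr[1]=1
Ev 2: PC=7 idx=1 pred=N actual=N -> ctr[1]=0
Ev 3: PC=5 idx=1 pred=N actual=T -> ctr[1]=1
Ev 4: PC=5 idx=1 pred=N actual=T -> ctr[1]=2
Ev 5: PC=7 idx=1 pred=T actual=N -> ctr[1]=1
Ev 6: PC=7 idx=1 pred=N actual=N -> ctr[1]=0
Ev 7: PC=7 idx=1 pred=N actual=N -> ctr[1]=0
Ev 8: PC=5 idx=1 pred=N actual=T -> ctr[1]=1
Ev 9: PC=5 idx=1 pred=N actual=N -> ctr[1]=0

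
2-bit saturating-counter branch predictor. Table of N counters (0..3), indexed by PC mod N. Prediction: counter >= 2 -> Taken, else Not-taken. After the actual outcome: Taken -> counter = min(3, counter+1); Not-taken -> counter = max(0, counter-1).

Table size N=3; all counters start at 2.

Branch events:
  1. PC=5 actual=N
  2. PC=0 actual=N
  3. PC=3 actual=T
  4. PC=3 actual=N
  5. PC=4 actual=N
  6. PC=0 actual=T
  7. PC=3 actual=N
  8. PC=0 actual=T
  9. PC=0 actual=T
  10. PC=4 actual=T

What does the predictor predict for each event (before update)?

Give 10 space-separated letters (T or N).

Answer: T T N T T N T N T N

Derivation:
Ev 1: PC=5 idx=2 pred=T actual=N -> ctr[2]=1
Ev 2: PC=0 idx=0 pred=T actual=N -> ctr[0]=1
Ev 3: PC=3 idx=0 pred=N actual=T -> ctr[0]=2
Ev 4: PC=3 idx=0 pred=T actual=N -> ctr[0]=1
Ev 5: PC=4 idx=1 pred=T actual=N -> ctr[1]=1
Ev 6: PC=0 idx=0 pred=N actual=T -> ctr[0]=2
Ev 7: PC=3 idx=0 pred=T actual=N -> ctr[0]=1
Ev 8: PC=0 idx=0 pred=N actual=T -> ctr[0]=2
Ev 9: PC=0 idx=0 pred=T actual=T -> ctr[0]=3
Ev 10: PC=4 idx=1 pred=N actual=T -> ctr[1]=2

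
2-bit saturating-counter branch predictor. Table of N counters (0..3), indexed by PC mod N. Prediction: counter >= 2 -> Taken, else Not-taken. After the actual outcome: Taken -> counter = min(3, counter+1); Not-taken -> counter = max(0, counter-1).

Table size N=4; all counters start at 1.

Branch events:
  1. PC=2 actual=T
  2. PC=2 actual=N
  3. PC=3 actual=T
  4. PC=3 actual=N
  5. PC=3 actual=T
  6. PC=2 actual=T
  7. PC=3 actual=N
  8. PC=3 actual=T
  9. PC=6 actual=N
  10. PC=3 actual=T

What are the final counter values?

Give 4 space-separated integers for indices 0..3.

Ev 1: PC=2 idx=2 pred=N actual=T -> ctr[2]=2
Ev 2: PC=2 idx=2 pred=T actual=N -> ctr[2]=1
Ev 3: PC=3 idx=3 pred=N actual=T -> ctr[3]=2
Ev 4: PC=3 idx=3 pred=T actual=N -> ctr[3]=1
Ev 5: PC=3 idx=3 pred=N actual=T -> ctr[3]=2
Ev 6: PC=2 idx=2 pred=N actual=T -> ctr[2]=2
Ev 7: PC=3 idx=3 pred=T actual=N -> ctr[3]=1
Ev 8: PC=3 idx=3 pred=N actual=T -> ctr[3]=2
Ev 9: PC=6 idx=2 pred=T actual=N -> ctr[2]=1
Ev 10: PC=3 idx=3 pred=T actual=T -> ctr[3]=3

Answer: 1 1 1 3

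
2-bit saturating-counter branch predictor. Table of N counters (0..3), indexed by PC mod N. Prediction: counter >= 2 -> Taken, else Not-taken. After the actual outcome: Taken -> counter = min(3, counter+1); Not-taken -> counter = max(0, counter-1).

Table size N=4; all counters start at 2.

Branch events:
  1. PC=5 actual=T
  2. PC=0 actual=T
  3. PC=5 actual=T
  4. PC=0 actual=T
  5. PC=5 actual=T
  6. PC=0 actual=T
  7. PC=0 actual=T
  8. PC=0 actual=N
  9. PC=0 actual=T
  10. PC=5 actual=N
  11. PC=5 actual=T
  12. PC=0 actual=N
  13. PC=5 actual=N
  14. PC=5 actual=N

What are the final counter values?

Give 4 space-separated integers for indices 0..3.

Ev 1: PC=5 idx=1 pred=T actual=T -> ctr[1]=3
Ev 2: PC=0 idx=0 pred=T actual=T -> ctr[0]=3
Ev 3: PC=5 idx=1 pred=T actual=T -> ctr[1]=3
Ev 4: PC=0 idx=0 pred=T actual=T -> ctr[0]=3
Ev 5: PC=5 idx=1 pred=T actual=T -> ctr[1]=3
Ev 6: PC=0 idx=0 pred=T actual=T -> ctr[0]=3
Ev 7: PC=0 idx=0 pred=T actual=T -> ctr[0]=3
Ev 8: PC=0 idx=0 pred=T actual=N -> ctr[0]=2
Ev 9: PC=0 idx=0 pred=T actual=T -> ctr[0]=3
Ev 10: PC=5 idx=1 pred=T actual=N -> ctr[1]=2
Ev 11: PC=5 idx=1 pred=T actual=T -> ctr[1]=3
Ev 12: PC=0 idx=0 pred=T actual=N -> ctr[0]=2
Ev 13: PC=5 idx=1 pred=T actual=N -> ctr[1]=2
Ev 14: PC=5 idx=1 pred=T actual=N -> ctr[1]=1

Answer: 2 1 2 2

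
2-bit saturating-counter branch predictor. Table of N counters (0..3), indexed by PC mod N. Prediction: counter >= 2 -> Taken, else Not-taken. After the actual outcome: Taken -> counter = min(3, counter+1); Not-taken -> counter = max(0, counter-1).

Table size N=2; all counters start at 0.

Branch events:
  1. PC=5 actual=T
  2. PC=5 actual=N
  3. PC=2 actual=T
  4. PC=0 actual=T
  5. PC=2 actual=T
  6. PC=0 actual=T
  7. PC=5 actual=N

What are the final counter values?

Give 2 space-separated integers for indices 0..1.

Answer: 3 0

Derivation:
Ev 1: PC=5 idx=1 pred=N actual=T -> ctr[1]=1
Ev 2: PC=5 idx=1 pred=N actual=N -> ctr[1]=0
Ev 3: PC=2 idx=0 pred=N actual=T -> ctr[0]=1
Ev 4: PC=0 idx=0 pred=N actual=T -> ctr[0]=2
Ev 5: PC=2 idx=0 pred=T actual=T -> ctr[0]=3
Ev 6: PC=0 idx=0 pred=T actual=T -> ctr[0]=3
Ev 7: PC=5 idx=1 pred=N actual=N -> ctr[1]=0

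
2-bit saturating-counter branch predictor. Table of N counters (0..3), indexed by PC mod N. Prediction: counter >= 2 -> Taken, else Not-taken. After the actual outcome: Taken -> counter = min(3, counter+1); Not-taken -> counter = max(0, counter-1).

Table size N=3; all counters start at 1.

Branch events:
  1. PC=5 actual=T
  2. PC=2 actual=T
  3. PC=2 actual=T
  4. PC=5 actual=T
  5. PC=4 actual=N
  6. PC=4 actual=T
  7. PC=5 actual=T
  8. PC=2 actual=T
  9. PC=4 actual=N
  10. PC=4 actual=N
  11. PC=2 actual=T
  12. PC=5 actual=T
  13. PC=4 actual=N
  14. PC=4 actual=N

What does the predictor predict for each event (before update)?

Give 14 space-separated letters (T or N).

Ev 1: PC=5 idx=2 pred=N actual=T -> ctr[2]=2
Ev 2: PC=2 idx=2 pred=T actual=T -> ctr[2]=3
Ev 3: PC=2 idx=2 pred=T actual=T -> ctr[2]=3
Ev 4: PC=5 idx=2 pred=T actual=T -> ctr[2]=3
Ev 5: PC=4 idx=1 pred=N actual=N -> ctr[1]=0
Ev 6: PC=4 idx=1 pred=N actual=T -> ctr[1]=1
Ev 7: PC=5 idx=2 pred=T actual=T -> ctr[2]=3
Ev 8: PC=2 idx=2 pred=T actual=T -> ctr[2]=3
Ev 9: PC=4 idx=1 pred=N actual=N -> ctr[1]=0
Ev 10: PC=4 idx=1 pred=N actual=N -> ctr[1]=0
Ev 11: PC=2 idx=2 pred=T actual=T -> ctr[2]=3
Ev 12: PC=5 idx=2 pred=T actual=T -> ctr[2]=3
Ev 13: PC=4 idx=1 pred=N actual=N -> ctr[1]=0
Ev 14: PC=4 idx=1 pred=N actual=N -> ctr[1]=0

Answer: N T T T N N T T N N T T N N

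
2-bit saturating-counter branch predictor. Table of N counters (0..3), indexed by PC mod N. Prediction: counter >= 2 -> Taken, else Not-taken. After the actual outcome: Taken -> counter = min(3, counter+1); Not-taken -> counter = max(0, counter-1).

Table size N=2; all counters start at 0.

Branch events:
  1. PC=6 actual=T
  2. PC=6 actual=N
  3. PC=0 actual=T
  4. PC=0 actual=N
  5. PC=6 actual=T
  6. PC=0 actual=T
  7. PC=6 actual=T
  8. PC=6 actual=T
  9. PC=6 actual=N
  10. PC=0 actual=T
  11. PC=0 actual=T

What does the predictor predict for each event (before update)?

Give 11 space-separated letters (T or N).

Answer: N N N N N N T T T T T

Derivation:
Ev 1: PC=6 idx=0 pred=N actual=T -> ctr[0]=1
Ev 2: PC=6 idx=0 pred=N actual=N -> ctr[0]=0
Ev 3: PC=0 idx=0 pred=N actual=T -> ctr[0]=1
Ev 4: PC=0 idx=0 pred=N actual=N -> ctr[0]=0
Ev 5: PC=6 idx=0 pred=N actual=T -> ctr[0]=1
Ev 6: PC=0 idx=0 pred=N actual=T -> ctr[0]=2
Ev 7: PC=6 idx=0 pred=T actual=T -> ctr[0]=3
Ev 8: PC=6 idx=0 pred=T actual=T -> ctr[0]=3
Ev 9: PC=6 idx=0 pred=T actual=N -> ctr[0]=2
Ev 10: PC=0 idx=0 pred=T actual=T -> ctr[0]=3
Ev 11: PC=0 idx=0 pred=T actual=T -> ctr[0]=3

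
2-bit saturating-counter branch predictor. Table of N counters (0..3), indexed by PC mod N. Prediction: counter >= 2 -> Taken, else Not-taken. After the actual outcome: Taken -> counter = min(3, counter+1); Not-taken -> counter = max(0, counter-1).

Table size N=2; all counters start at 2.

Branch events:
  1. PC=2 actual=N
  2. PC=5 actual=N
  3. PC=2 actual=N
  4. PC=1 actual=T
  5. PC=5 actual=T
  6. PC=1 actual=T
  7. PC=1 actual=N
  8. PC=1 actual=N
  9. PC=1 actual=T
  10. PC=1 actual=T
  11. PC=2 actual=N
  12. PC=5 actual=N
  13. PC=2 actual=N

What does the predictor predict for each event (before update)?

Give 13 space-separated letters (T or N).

Ev 1: PC=2 idx=0 pred=T actual=N -> ctr[0]=1
Ev 2: PC=5 idx=1 pred=T actual=N -> ctr[1]=1
Ev 3: PC=2 idx=0 pred=N actual=N -> ctr[0]=0
Ev 4: PC=1 idx=1 pred=N actual=T -> ctr[1]=2
Ev 5: PC=5 idx=1 pred=T actual=T -> ctr[1]=3
Ev 6: PC=1 idx=1 pred=T actual=T -> ctr[1]=3
Ev 7: PC=1 idx=1 pred=T actual=N -> ctr[1]=2
Ev 8: PC=1 idx=1 pred=T actual=N -> ctr[1]=1
Ev 9: PC=1 idx=1 pred=N actual=T -> ctr[1]=2
Ev 10: PC=1 idx=1 pred=T actual=T -> ctr[1]=3
Ev 11: PC=2 idx=0 pred=N actual=N -> ctr[0]=0
Ev 12: PC=5 idx=1 pred=T actual=N -> ctr[1]=2
Ev 13: PC=2 idx=0 pred=N actual=N -> ctr[0]=0

Answer: T T N N T T T T N T N T N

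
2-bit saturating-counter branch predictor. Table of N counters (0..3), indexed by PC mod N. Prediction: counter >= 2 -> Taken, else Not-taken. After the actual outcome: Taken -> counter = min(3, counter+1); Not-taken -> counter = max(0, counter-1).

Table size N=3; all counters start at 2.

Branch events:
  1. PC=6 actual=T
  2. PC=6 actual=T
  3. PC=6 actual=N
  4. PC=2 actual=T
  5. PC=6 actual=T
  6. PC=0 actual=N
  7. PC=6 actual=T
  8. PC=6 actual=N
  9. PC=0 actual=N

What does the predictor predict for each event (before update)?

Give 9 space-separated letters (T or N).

Ev 1: PC=6 idx=0 pred=T actual=T -> ctr[0]=3
Ev 2: PC=6 idx=0 pred=T actual=T -> ctr[0]=3
Ev 3: PC=6 idx=0 pred=T actual=N -> ctr[0]=2
Ev 4: PC=2 idx=2 pred=T actual=T -> ctr[2]=3
Ev 5: PC=6 idx=0 pred=T actual=T -> ctr[0]=3
Ev 6: PC=0 idx=0 pred=T actual=N -> ctr[0]=2
Ev 7: PC=6 idx=0 pred=T actual=T -> ctr[0]=3
Ev 8: PC=6 idx=0 pred=T actual=N -> ctr[0]=2
Ev 9: PC=0 idx=0 pred=T actual=N -> ctr[0]=1

Answer: T T T T T T T T T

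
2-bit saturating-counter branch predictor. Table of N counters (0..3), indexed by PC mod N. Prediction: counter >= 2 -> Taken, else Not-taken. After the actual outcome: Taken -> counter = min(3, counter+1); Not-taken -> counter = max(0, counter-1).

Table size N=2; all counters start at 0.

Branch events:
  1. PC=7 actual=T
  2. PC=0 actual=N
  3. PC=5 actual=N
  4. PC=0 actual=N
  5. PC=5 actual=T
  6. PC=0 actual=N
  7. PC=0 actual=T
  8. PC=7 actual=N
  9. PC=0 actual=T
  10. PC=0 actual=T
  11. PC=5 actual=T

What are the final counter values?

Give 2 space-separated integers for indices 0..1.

Ev 1: PC=7 idx=1 pred=N actual=T -> ctr[1]=1
Ev 2: PC=0 idx=0 pred=N actual=N -> ctr[0]=0
Ev 3: PC=5 idx=1 pred=N actual=N -> ctr[1]=0
Ev 4: PC=0 idx=0 pred=N actual=N -> ctr[0]=0
Ev 5: PC=5 idx=1 pred=N actual=T -> ctr[1]=1
Ev 6: PC=0 idx=0 pred=N actual=N -> ctr[0]=0
Ev 7: PC=0 idx=0 pred=N actual=T -> ctr[0]=1
Ev 8: PC=7 idx=1 pred=N actual=N -> ctr[1]=0
Ev 9: PC=0 idx=0 pred=N actual=T -> ctr[0]=2
Ev 10: PC=0 idx=0 pred=T actual=T -> ctr[0]=3
Ev 11: PC=5 idx=1 pred=N actual=T -> ctr[1]=1

Answer: 3 1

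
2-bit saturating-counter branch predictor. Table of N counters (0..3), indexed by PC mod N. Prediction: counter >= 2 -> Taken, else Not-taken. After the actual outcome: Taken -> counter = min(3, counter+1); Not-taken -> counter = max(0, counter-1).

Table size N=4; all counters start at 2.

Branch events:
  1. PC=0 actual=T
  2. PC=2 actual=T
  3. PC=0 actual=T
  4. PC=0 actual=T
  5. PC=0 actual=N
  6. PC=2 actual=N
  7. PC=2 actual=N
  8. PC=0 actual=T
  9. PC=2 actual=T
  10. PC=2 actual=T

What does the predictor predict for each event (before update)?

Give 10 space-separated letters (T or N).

Ev 1: PC=0 idx=0 pred=T actual=T -> ctr[0]=3
Ev 2: PC=2 idx=2 pred=T actual=T -> ctr[2]=3
Ev 3: PC=0 idx=0 pred=T actual=T -> ctr[0]=3
Ev 4: PC=0 idx=0 pred=T actual=T -> ctr[0]=3
Ev 5: PC=0 idx=0 pred=T actual=N -> ctr[0]=2
Ev 6: PC=2 idx=2 pred=T actual=N -> ctr[2]=2
Ev 7: PC=2 idx=2 pred=T actual=N -> ctr[2]=1
Ev 8: PC=0 idx=0 pred=T actual=T -> ctr[0]=3
Ev 9: PC=2 idx=2 pred=N actual=T -> ctr[2]=2
Ev 10: PC=2 idx=2 pred=T actual=T -> ctr[2]=3

Answer: T T T T T T T T N T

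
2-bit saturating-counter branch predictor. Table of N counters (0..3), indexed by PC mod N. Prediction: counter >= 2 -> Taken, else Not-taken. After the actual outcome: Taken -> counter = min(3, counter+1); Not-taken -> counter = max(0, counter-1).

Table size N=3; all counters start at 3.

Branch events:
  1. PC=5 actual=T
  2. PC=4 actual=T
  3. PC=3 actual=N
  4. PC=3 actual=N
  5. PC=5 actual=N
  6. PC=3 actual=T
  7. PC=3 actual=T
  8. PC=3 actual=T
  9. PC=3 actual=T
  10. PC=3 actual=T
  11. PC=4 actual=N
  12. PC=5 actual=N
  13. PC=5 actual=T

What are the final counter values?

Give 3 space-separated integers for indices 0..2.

Ev 1: PC=5 idx=2 pred=T actual=T -> ctr[2]=3
Ev 2: PC=4 idx=1 pred=T actual=T -> ctr[1]=3
Ev 3: PC=3 idx=0 pred=T actual=N -> ctr[0]=2
Ev 4: PC=3 idx=0 pred=T actual=N -> ctr[0]=1
Ev 5: PC=5 idx=2 pred=T actual=N -> ctr[2]=2
Ev 6: PC=3 idx=0 pred=N actual=T -> ctr[0]=2
Ev 7: PC=3 idx=0 pred=T actual=T -> ctr[0]=3
Ev 8: PC=3 idx=0 pred=T actual=T -> ctr[0]=3
Ev 9: PC=3 idx=0 pred=T actual=T -> ctr[0]=3
Ev 10: PC=3 idx=0 pred=T actual=T -> ctr[0]=3
Ev 11: PC=4 idx=1 pred=T actual=N -> ctr[1]=2
Ev 12: PC=5 idx=2 pred=T actual=N -> ctr[2]=1
Ev 13: PC=5 idx=2 pred=N actual=T -> ctr[2]=2

Answer: 3 2 2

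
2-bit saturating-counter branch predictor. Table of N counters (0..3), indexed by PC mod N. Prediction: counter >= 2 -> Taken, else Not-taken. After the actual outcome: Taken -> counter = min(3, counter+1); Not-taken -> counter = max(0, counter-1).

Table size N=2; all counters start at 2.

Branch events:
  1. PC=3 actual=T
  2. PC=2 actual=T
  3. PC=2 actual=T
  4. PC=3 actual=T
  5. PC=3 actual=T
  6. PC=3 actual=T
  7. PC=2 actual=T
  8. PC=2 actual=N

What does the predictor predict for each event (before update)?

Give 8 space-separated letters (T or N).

Answer: T T T T T T T T

Derivation:
Ev 1: PC=3 idx=1 pred=T actual=T -> ctr[1]=3
Ev 2: PC=2 idx=0 pred=T actual=T -> ctr[0]=3
Ev 3: PC=2 idx=0 pred=T actual=T -> ctr[0]=3
Ev 4: PC=3 idx=1 pred=T actual=T -> ctr[1]=3
Ev 5: PC=3 idx=1 pred=T actual=T -> ctr[1]=3
Ev 6: PC=3 idx=1 pred=T actual=T -> ctr[1]=3
Ev 7: PC=2 idx=0 pred=T actual=T -> ctr[0]=3
Ev 8: PC=2 idx=0 pred=T actual=N -> ctr[0]=2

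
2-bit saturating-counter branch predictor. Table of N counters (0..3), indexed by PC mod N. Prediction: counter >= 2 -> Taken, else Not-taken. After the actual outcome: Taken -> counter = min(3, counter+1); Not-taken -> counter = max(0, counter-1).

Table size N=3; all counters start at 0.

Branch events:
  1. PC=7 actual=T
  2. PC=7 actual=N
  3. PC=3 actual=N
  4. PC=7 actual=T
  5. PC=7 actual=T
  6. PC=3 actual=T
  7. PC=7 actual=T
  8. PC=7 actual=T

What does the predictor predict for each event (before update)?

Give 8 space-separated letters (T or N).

Answer: N N N N N N T T

Derivation:
Ev 1: PC=7 idx=1 pred=N actual=T -> ctr[1]=1
Ev 2: PC=7 idx=1 pred=N actual=N -> ctr[1]=0
Ev 3: PC=3 idx=0 pred=N actual=N -> ctr[0]=0
Ev 4: PC=7 idx=1 pred=N actual=T -> ctr[1]=1
Ev 5: PC=7 idx=1 pred=N actual=T -> ctr[1]=2
Ev 6: PC=3 idx=0 pred=N actual=T -> ctr[0]=1
Ev 7: PC=7 idx=1 pred=T actual=T -> ctr[1]=3
Ev 8: PC=7 idx=1 pred=T actual=T -> ctr[1]=3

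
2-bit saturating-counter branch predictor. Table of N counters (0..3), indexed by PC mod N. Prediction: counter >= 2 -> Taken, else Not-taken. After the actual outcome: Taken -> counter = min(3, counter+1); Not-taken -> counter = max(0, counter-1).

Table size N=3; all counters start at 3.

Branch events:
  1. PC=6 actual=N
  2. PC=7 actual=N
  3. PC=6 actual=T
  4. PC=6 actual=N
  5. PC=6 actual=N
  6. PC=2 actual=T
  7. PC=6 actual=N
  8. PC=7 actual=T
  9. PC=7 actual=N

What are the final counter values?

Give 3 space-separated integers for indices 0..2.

Answer: 0 2 3

Derivation:
Ev 1: PC=6 idx=0 pred=T actual=N -> ctr[0]=2
Ev 2: PC=7 idx=1 pred=T actual=N -> ctr[1]=2
Ev 3: PC=6 idx=0 pred=T actual=T -> ctr[0]=3
Ev 4: PC=6 idx=0 pred=T actual=N -> ctr[0]=2
Ev 5: PC=6 idx=0 pred=T actual=N -> ctr[0]=1
Ev 6: PC=2 idx=2 pred=T actual=T -> ctr[2]=3
Ev 7: PC=6 idx=0 pred=N actual=N -> ctr[0]=0
Ev 8: PC=7 idx=1 pred=T actual=T -> ctr[1]=3
Ev 9: PC=7 idx=1 pred=T actual=N -> ctr[1]=2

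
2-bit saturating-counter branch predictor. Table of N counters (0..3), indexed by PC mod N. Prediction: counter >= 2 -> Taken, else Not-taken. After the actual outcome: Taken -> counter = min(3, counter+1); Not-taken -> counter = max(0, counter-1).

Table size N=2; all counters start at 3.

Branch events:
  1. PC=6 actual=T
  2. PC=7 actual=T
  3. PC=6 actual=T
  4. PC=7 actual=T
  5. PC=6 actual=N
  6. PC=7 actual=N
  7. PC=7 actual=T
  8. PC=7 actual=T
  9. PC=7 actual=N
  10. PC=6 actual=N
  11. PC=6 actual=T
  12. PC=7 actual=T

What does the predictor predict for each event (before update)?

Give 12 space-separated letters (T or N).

Ev 1: PC=6 idx=0 pred=T actual=T -> ctr[0]=3
Ev 2: PC=7 idx=1 pred=T actual=T -> ctr[1]=3
Ev 3: PC=6 idx=0 pred=T actual=T -> ctr[0]=3
Ev 4: PC=7 idx=1 pred=T actual=T -> ctr[1]=3
Ev 5: PC=6 idx=0 pred=T actual=N -> ctr[0]=2
Ev 6: PC=7 idx=1 pred=T actual=N -> ctr[1]=2
Ev 7: PC=7 idx=1 pred=T actual=T -> ctr[1]=3
Ev 8: PC=7 idx=1 pred=T actual=T -> ctr[1]=3
Ev 9: PC=7 idx=1 pred=T actual=N -> ctr[1]=2
Ev 10: PC=6 idx=0 pred=T actual=N -> ctr[0]=1
Ev 11: PC=6 idx=0 pred=N actual=T -> ctr[0]=2
Ev 12: PC=7 idx=1 pred=T actual=T -> ctr[1]=3

Answer: T T T T T T T T T T N T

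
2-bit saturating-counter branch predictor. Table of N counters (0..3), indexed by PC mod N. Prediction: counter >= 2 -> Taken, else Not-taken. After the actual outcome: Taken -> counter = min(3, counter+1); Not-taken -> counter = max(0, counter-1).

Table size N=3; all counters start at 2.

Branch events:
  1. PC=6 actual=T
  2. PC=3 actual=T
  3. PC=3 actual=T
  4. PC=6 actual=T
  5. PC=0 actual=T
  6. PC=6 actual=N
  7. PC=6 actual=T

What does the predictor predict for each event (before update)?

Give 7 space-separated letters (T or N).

Answer: T T T T T T T

Derivation:
Ev 1: PC=6 idx=0 pred=T actual=T -> ctr[0]=3
Ev 2: PC=3 idx=0 pred=T actual=T -> ctr[0]=3
Ev 3: PC=3 idx=0 pred=T actual=T -> ctr[0]=3
Ev 4: PC=6 idx=0 pred=T actual=T -> ctr[0]=3
Ev 5: PC=0 idx=0 pred=T actual=T -> ctr[0]=3
Ev 6: PC=6 idx=0 pred=T actual=N -> ctr[0]=2
Ev 7: PC=6 idx=0 pred=T actual=T -> ctr[0]=3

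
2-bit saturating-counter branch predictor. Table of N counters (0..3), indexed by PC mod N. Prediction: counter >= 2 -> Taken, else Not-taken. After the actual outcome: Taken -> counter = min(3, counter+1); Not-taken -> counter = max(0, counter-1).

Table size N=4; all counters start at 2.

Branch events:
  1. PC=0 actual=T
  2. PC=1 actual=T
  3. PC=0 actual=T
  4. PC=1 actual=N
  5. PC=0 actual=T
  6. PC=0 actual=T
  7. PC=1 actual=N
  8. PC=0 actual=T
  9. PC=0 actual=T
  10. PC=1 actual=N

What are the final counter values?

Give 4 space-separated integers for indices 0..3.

Ev 1: PC=0 idx=0 pred=T actual=T -> ctr[0]=3
Ev 2: PC=1 idx=1 pred=T actual=T -> ctr[1]=3
Ev 3: PC=0 idx=0 pred=T actual=T -> ctr[0]=3
Ev 4: PC=1 idx=1 pred=T actual=N -> ctr[1]=2
Ev 5: PC=0 idx=0 pred=T actual=T -> ctr[0]=3
Ev 6: PC=0 idx=0 pred=T actual=T -> ctr[0]=3
Ev 7: PC=1 idx=1 pred=T actual=N -> ctr[1]=1
Ev 8: PC=0 idx=0 pred=T actual=T -> ctr[0]=3
Ev 9: PC=0 idx=0 pred=T actual=T -> ctr[0]=3
Ev 10: PC=1 idx=1 pred=N actual=N -> ctr[1]=0

Answer: 3 0 2 2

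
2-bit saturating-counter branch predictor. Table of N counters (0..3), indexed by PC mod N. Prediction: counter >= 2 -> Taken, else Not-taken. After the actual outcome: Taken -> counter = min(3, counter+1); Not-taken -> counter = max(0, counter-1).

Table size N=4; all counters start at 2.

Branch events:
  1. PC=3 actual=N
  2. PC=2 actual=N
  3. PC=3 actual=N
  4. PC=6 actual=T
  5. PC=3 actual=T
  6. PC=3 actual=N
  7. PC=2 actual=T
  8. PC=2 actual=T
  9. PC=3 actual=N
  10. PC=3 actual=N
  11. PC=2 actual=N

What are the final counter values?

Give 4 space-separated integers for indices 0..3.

Ev 1: PC=3 idx=3 pred=T actual=N -> ctr[3]=1
Ev 2: PC=2 idx=2 pred=T actual=N -> ctr[2]=1
Ev 3: PC=3 idx=3 pred=N actual=N -> ctr[3]=0
Ev 4: PC=6 idx=2 pred=N actual=T -> ctr[2]=2
Ev 5: PC=3 idx=3 pred=N actual=T -> ctr[3]=1
Ev 6: PC=3 idx=3 pred=N actual=N -> ctr[3]=0
Ev 7: PC=2 idx=2 pred=T actual=T -> ctr[2]=3
Ev 8: PC=2 idx=2 pred=T actual=T -> ctr[2]=3
Ev 9: PC=3 idx=3 pred=N actual=N -> ctr[3]=0
Ev 10: PC=3 idx=3 pred=N actual=N -> ctr[3]=0
Ev 11: PC=2 idx=2 pred=T actual=N -> ctr[2]=2

Answer: 2 2 2 0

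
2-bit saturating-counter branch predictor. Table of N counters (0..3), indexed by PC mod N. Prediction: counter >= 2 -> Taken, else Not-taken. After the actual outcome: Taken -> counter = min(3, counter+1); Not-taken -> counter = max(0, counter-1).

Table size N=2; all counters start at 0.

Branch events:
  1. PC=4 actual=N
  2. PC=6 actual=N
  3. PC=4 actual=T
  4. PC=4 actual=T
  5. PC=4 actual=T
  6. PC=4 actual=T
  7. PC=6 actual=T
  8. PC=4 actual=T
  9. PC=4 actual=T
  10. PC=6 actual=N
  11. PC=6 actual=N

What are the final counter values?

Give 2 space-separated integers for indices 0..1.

Ev 1: PC=4 idx=0 pred=N actual=N -> ctr[0]=0
Ev 2: PC=6 idx=0 pred=N actual=N -> ctr[0]=0
Ev 3: PC=4 idx=0 pred=N actual=T -> ctr[0]=1
Ev 4: PC=4 idx=0 pred=N actual=T -> ctr[0]=2
Ev 5: PC=4 idx=0 pred=T actual=T -> ctr[0]=3
Ev 6: PC=4 idx=0 pred=T actual=T -> ctr[0]=3
Ev 7: PC=6 idx=0 pred=T actual=T -> ctr[0]=3
Ev 8: PC=4 idx=0 pred=T actual=T -> ctr[0]=3
Ev 9: PC=4 idx=0 pred=T actual=T -> ctr[0]=3
Ev 10: PC=6 idx=0 pred=T actual=N -> ctr[0]=2
Ev 11: PC=6 idx=0 pred=T actual=N -> ctr[0]=1

Answer: 1 0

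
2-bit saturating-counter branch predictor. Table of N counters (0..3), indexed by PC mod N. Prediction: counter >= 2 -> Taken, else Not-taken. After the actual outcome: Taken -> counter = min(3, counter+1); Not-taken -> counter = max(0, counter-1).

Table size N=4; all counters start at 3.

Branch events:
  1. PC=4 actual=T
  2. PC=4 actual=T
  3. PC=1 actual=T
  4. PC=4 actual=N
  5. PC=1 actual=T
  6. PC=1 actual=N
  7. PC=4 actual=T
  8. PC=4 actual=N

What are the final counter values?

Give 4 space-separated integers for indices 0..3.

Answer: 2 2 3 3

Derivation:
Ev 1: PC=4 idx=0 pred=T actual=T -> ctr[0]=3
Ev 2: PC=4 idx=0 pred=T actual=T -> ctr[0]=3
Ev 3: PC=1 idx=1 pred=T actual=T -> ctr[1]=3
Ev 4: PC=4 idx=0 pred=T actual=N -> ctr[0]=2
Ev 5: PC=1 idx=1 pred=T actual=T -> ctr[1]=3
Ev 6: PC=1 idx=1 pred=T actual=N -> ctr[1]=2
Ev 7: PC=4 idx=0 pred=T actual=T -> ctr[0]=3
Ev 8: PC=4 idx=0 pred=T actual=N -> ctr[0]=2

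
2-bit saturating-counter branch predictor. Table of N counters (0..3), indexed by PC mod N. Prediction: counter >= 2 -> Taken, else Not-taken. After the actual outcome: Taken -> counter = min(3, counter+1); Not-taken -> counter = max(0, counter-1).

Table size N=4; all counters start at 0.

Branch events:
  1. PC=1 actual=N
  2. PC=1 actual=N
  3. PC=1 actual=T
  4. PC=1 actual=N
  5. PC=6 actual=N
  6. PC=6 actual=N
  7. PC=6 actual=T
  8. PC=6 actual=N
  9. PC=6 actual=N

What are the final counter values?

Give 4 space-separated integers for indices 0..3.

Ev 1: PC=1 idx=1 pred=N actual=N -> ctr[1]=0
Ev 2: PC=1 idx=1 pred=N actual=N -> ctr[1]=0
Ev 3: PC=1 idx=1 pred=N actual=T -> ctr[1]=1
Ev 4: PC=1 idx=1 pred=N actual=N -> ctr[1]=0
Ev 5: PC=6 idx=2 pred=N actual=N -> ctr[2]=0
Ev 6: PC=6 idx=2 pred=N actual=N -> ctr[2]=0
Ev 7: PC=6 idx=2 pred=N actual=T -> ctr[2]=1
Ev 8: PC=6 idx=2 pred=N actual=N -> ctr[2]=0
Ev 9: PC=6 idx=2 pred=N actual=N -> ctr[2]=0

Answer: 0 0 0 0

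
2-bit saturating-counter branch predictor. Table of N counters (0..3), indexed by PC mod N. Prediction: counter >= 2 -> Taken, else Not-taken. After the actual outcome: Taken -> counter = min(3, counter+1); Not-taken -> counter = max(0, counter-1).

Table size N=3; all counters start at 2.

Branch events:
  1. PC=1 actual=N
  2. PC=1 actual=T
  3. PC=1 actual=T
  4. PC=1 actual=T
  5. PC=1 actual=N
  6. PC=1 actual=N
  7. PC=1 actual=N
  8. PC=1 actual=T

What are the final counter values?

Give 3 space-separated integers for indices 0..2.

Ev 1: PC=1 idx=1 pred=T actual=N -> ctr[1]=1
Ev 2: PC=1 idx=1 pred=N actual=T -> ctr[1]=2
Ev 3: PC=1 idx=1 pred=T actual=T -> ctr[1]=3
Ev 4: PC=1 idx=1 pred=T actual=T -> ctr[1]=3
Ev 5: PC=1 idx=1 pred=T actual=N -> ctr[1]=2
Ev 6: PC=1 idx=1 pred=T actual=N -> ctr[1]=1
Ev 7: PC=1 idx=1 pred=N actual=N -> ctr[1]=0
Ev 8: PC=1 idx=1 pred=N actual=T -> ctr[1]=1

Answer: 2 1 2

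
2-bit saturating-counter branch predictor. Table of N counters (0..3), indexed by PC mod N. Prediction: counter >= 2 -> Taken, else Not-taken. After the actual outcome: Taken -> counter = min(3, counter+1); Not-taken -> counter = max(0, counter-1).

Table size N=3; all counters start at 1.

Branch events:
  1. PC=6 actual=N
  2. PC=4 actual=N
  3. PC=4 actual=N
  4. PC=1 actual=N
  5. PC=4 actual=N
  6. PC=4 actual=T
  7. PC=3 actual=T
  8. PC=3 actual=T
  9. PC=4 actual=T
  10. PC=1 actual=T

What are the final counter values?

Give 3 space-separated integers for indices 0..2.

Ev 1: PC=6 idx=0 pred=N actual=N -> ctr[0]=0
Ev 2: PC=4 idx=1 pred=N actual=N -> ctr[1]=0
Ev 3: PC=4 idx=1 pred=N actual=N -> ctr[1]=0
Ev 4: PC=1 idx=1 pred=N actual=N -> ctr[1]=0
Ev 5: PC=4 idx=1 pred=N actual=N -> ctr[1]=0
Ev 6: PC=4 idx=1 pred=N actual=T -> ctr[1]=1
Ev 7: PC=3 idx=0 pred=N actual=T -> ctr[0]=1
Ev 8: PC=3 idx=0 pred=N actual=T -> ctr[0]=2
Ev 9: PC=4 idx=1 pred=N actual=T -> ctr[1]=2
Ev 10: PC=1 idx=1 pred=T actual=T -> ctr[1]=3

Answer: 2 3 1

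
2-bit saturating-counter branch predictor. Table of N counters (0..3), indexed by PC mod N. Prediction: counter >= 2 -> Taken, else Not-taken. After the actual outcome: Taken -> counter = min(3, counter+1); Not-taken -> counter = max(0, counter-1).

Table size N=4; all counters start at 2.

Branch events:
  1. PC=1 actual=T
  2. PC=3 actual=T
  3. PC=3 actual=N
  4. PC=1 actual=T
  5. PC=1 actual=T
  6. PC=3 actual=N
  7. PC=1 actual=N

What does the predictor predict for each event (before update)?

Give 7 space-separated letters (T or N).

Answer: T T T T T T T

Derivation:
Ev 1: PC=1 idx=1 pred=T actual=T -> ctr[1]=3
Ev 2: PC=3 idx=3 pred=T actual=T -> ctr[3]=3
Ev 3: PC=3 idx=3 pred=T actual=N -> ctr[3]=2
Ev 4: PC=1 idx=1 pred=T actual=T -> ctr[1]=3
Ev 5: PC=1 idx=1 pred=T actual=T -> ctr[1]=3
Ev 6: PC=3 idx=3 pred=T actual=N -> ctr[3]=1
Ev 7: PC=1 idx=1 pred=T actual=N -> ctr[1]=2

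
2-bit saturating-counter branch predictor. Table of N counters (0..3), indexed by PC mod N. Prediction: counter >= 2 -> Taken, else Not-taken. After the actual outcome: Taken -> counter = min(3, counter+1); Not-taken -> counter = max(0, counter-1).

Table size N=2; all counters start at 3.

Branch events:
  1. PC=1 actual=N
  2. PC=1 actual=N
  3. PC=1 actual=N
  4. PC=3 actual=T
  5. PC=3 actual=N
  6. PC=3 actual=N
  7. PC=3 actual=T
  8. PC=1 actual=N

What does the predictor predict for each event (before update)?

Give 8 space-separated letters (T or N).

Answer: T T N N N N N N

Derivation:
Ev 1: PC=1 idx=1 pred=T actual=N -> ctr[1]=2
Ev 2: PC=1 idx=1 pred=T actual=N -> ctr[1]=1
Ev 3: PC=1 idx=1 pred=N actual=N -> ctr[1]=0
Ev 4: PC=3 idx=1 pred=N actual=T -> ctr[1]=1
Ev 5: PC=3 idx=1 pred=N actual=N -> ctr[1]=0
Ev 6: PC=3 idx=1 pred=N actual=N -> ctr[1]=0
Ev 7: PC=3 idx=1 pred=N actual=T -> ctr[1]=1
Ev 8: PC=1 idx=1 pred=N actual=N -> ctr[1]=0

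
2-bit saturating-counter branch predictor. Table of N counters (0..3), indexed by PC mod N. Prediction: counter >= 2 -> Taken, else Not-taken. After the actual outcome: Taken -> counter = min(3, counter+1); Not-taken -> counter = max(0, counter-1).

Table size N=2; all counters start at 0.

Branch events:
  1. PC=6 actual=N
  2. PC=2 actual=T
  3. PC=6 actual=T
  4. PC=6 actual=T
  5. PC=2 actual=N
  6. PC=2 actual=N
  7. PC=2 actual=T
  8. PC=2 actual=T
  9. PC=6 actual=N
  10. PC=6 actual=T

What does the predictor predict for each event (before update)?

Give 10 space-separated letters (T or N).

Answer: N N N T T T N T T T

Derivation:
Ev 1: PC=6 idx=0 pred=N actual=N -> ctr[0]=0
Ev 2: PC=2 idx=0 pred=N actual=T -> ctr[0]=1
Ev 3: PC=6 idx=0 pred=N actual=T -> ctr[0]=2
Ev 4: PC=6 idx=0 pred=T actual=T -> ctr[0]=3
Ev 5: PC=2 idx=0 pred=T actual=N -> ctr[0]=2
Ev 6: PC=2 idx=0 pred=T actual=N -> ctr[0]=1
Ev 7: PC=2 idx=0 pred=N actual=T -> ctr[0]=2
Ev 8: PC=2 idx=0 pred=T actual=T -> ctr[0]=3
Ev 9: PC=6 idx=0 pred=T actual=N -> ctr[0]=2
Ev 10: PC=6 idx=0 pred=T actual=T -> ctr[0]=3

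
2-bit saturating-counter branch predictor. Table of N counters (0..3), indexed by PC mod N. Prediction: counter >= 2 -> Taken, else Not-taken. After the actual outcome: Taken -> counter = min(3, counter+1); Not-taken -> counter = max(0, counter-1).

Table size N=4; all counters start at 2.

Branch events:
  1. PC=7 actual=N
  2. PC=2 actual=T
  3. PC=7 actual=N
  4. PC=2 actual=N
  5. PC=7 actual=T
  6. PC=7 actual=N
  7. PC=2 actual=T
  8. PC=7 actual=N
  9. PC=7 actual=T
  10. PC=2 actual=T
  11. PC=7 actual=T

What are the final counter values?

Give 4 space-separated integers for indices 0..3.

Answer: 2 2 3 2

Derivation:
Ev 1: PC=7 idx=3 pred=T actual=N -> ctr[3]=1
Ev 2: PC=2 idx=2 pred=T actual=T -> ctr[2]=3
Ev 3: PC=7 idx=3 pred=N actual=N -> ctr[3]=0
Ev 4: PC=2 idx=2 pred=T actual=N -> ctr[2]=2
Ev 5: PC=7 idx=3 pred=N actual=T -> ctr[3]=1
Ev 6: PC=7 idx=3 pred=N actual=N -> ctr[3]=0
Ev 7: PC=2 idx=2 pred=T actual=T -> ctr[2]=3
Ev 8: PC=7 idx=3 pred=N actual=N -> ctr[3]=0
Ev 9: PC=7 idx=3 pred=N actual=T -> ctr[3]=1
Ev 10: PC=2 idx=2 pred=T actual=T -> ctr[2]=3
Ev 11: PC=7 idx=3 pred=N actual=T -> ctr[3]=2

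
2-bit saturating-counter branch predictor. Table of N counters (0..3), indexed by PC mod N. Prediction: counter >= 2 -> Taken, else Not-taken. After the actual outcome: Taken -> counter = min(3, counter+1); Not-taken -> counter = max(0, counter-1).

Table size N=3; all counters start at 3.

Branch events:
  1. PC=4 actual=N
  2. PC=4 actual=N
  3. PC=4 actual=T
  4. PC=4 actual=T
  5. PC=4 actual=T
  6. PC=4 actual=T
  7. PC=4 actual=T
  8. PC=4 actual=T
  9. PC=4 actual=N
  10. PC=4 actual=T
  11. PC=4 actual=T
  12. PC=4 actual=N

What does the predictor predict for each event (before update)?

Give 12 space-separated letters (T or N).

Ev 1: PC=4 idx=1 pred=T actual=N -> ctr[1]=2
Ev 2: PC=4 idx=1 pred=T actual=N -> ctr[1]=1
Ev 3: PC=4 idx=1 pred=N actual=T -> ctr[1]=2
Ev 4: PC=4 idx=1 pred=T actual=T -> ctr[1]=3
Ev 5: PC=4 idx=1 pred=T actual=T -> ctr[1]=3
Ev 6: PC=4 idx=1 pred=T actual=T -> ctr[1]=3
Ev 7: PC=4 idx=1 pred=T actual=T -> ctr[1]=3
Ev 8: PC=4 idx=1 pred=T actual=T -> ctr[1]=3
Ev 9: PC=4 idx=1 pred=T actual=N -> ctr[1]=2
Ev 10: PC=4 idx=1 pred=T actual=T -> ctr[1]=3
Ev 11: PC=4 idx=1 pred=T actual=T -> ctr[1]=3
Ev 12: PC=4 idx=1 pred=T actual=N -> ctr[1]=2

Answer: T T N T T T T T T T T T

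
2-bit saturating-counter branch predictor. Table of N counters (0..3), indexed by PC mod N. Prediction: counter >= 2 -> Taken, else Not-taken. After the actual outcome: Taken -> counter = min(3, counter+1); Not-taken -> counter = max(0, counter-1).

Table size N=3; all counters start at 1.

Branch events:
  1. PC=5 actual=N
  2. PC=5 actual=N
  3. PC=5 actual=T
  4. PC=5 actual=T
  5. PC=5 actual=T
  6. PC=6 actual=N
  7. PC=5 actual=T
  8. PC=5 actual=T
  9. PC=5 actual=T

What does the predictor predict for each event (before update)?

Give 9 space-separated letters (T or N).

Ev 1: PC=5 idx=2 pred=N actual=N -> ctr[2]=0
Ev 2: PC=5 idx=2 pred=N actual=N -> ctr[2]=0
Ev 3: PC=5 idx=2 pred=N actual=T -> ctr[2]=1
Ev 4: PC=5 idx=2 pred=N actual=T -> ctr[2]=2
Ev 5: PC=5 idx=2 pred=T actual=T -> ctr[2]=3
Ev 6: PC=6 idx=0 pred=N actual=N -> ctr[0]=0
Ev 7: PC=5 idx=2 pred=T actual=T -> ctr[2]=3
Ev 8: PC=5 idx=2 pred=T actual=T -> ctr[2]=3
Ev 9: PC=5 idx=2 pred=T actual=T -> ctr[2]=3

Answer: N N N N T N T T T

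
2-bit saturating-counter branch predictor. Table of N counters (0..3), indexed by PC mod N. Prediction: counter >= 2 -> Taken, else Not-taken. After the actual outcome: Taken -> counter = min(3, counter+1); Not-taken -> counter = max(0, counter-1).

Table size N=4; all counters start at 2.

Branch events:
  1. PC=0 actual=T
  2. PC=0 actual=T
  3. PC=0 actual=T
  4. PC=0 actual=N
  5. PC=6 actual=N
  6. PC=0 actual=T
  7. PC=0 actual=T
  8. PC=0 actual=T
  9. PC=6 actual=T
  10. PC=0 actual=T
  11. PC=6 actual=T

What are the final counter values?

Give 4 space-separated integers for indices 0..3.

Ev 1: PC=0 idx=0 pred=T actual=T -> ctr[0]=3
Ev 2: PC=0 idx=0 pred=T actual=T -> ctr[0]=3
Ev 3: PC=0 idx=0 pred=T actual=T -> ctr[0]=3
Ev 4: PC=0 idx=0 pred=T actual=N -> ctr[0]=2
Ev 5: PC=6 idx=2 pred=T actual=N -> ctr[2]=1
Ev 6: PC=0 idx=0 pred=T actual=T -> ctr[0]=3
Ev 7: PC=0 idx=0 pred=T actual=T -> ctr[0]=3
Ev 8: PC=0 idx=0 pred=T actual=T -> ctr[0]=3
Ev 9: PC=6 idx=2 pred=N actual=T -> ctr[2]=2
Ev 10: PC=0 idx=0 pred=T actual=T -> ctr[0]=3
Ev 11: PC=6 idx=2 pred=T actual=T -> ctr[2]=3

Answer: 3 2 3 2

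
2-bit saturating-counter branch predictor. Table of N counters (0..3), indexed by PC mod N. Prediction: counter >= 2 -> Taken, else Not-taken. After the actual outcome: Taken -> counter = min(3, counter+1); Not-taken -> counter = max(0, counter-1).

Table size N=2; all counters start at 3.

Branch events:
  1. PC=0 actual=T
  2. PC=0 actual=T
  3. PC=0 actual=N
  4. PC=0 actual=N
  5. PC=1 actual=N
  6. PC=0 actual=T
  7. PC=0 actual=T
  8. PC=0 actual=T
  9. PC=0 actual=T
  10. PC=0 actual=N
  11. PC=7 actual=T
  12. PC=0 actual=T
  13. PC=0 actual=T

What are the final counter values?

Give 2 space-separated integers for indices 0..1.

Answer: 3 3

Derivation:
Ev 1: PC=0 idx=0 pred=T actual=T -> ctr[0]=3
Ev 2: PC=0 idx=0 pred=T actual=T -> ctr[0]=3
Ev 3: PC=0 idx=0 pred=T actual=N -> ctr[0]=2
Ev 4: PC=0 idx=0 pred=T actual=N -> ctr[0]=1
Ev 5: PC=1 idx=1 pred=T actual=N -> ctr[1]=2
Ev 6: PC=0 idx=0 pred=N actual=T -> ctr[0]=2
Ev 7: PC=0 idx=0 pred=T actual=T -> ctr[0]=3
Ev 8: PC=0 idx=0 pred=T actual=T -> ctr[0]=3
Ev 9: PC=0 idx=0 pred=T actual=T -> ctr[0]=3
Ev 10: PC=0 idx=0 pred=T actual=N -> ctr[0]=2
Ev 11: PC=7 idx=1 pred=T actual=T -> ctr[1]=3
Ev 12: PC=0 idx=0 pred=T actual=T -> ctr[0]=3
Ev 13: PC=0 idx=0 pred=T actual=T -> ctr[0]=3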